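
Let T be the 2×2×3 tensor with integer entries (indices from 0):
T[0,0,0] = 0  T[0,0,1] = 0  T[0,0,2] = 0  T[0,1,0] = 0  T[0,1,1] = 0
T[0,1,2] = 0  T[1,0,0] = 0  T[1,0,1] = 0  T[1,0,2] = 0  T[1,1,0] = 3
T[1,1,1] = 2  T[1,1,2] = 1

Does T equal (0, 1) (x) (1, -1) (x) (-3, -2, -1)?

No

Reconstruct entry (1,0,0) from the claimed factors: Σₗ aₗ[1]bₗ[0]cₗ[0] = (1)·(1)·(-3) = -3, but T[1,0,0] = 0. The claim is false.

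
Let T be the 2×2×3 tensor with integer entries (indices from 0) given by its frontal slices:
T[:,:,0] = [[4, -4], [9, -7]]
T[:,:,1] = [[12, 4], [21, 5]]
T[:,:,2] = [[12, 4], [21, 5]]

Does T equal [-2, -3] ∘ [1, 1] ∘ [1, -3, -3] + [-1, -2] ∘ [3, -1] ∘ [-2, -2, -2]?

Reconstruct entrywise from the claimed factors. For example, T[1,0,2] = 21 and Σₗ aₗ[1]bₗ[0]cₗ[2] = (-3)·(1)·(-3) + (-2)·(3)·(-2) = 21; checking all 12 entries, every one matches. The claim holds.

Yes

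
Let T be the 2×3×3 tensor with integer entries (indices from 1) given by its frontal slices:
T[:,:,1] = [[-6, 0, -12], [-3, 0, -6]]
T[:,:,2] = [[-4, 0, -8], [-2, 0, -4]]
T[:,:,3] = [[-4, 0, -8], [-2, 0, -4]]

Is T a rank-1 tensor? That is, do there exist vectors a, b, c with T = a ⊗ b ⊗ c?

Yes

If T = a ⊗ b ⊗ c then every fibre of T is a multiple of the corresponding factor, so read the factors off the fibres through the nonzero entry T[1,1,1] = -6.
The mode-1 fibre T[:,1,1] = [-6, -3] gives a = [2, 1] (primitive direction); the mode-2 fibre T[1,:,1] = [-6, 0, -12] gives b = [1, 0, 2]; then c[k] = T[1,1,k] / (a[1]·b[1]) = [-6, -4, -4] / 2 = [-3, -2, -2].
Expanding [2, 1] ⊗ [1, 0, 2] ⊗ [-3, -2, -2] reproduces all 18 entries of T, so T = [2, 1] ⊗ [1, 0, 2] ⊗ [-3, -2, -2] and rank(T) ≤ 1.
Equivalently every frontal slice T[:,:,k] is c[k] times the rank-1 matrix [2, 1] ⊗ [1, 0, 2]. So T has rank 1 (it is nonzero).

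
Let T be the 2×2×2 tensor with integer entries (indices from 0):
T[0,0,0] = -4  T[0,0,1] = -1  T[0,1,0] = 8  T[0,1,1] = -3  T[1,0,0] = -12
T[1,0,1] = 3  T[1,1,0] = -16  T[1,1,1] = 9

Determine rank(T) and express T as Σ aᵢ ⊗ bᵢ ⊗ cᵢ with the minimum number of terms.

rank(T) = 2

Lower bound: the mode-3 unfolding of T (rows indexed by k, columns by (i,j) = (0,0), (0,1), (1,0), (1,1)) is [[-4, 8, -12, -16], [-1, -3, 3, 9]].
There the 2×2 minor on rows k ∈ {0, 1}, columns (i,j) ∈ {(0,0), (0,1)} is det [[-4, 8], [-1, -3]] = 20 ≠ 0, so this unfolding has rank ≥ 2; CP rank is at least every unfolding rank, so rank(T) ≥ 2. (Flattening ranks never certify an upper bound on CP rank; for that we must actually write T with 2 rank-1 terms.)
Upper bound — finding two terms. Write S_k = T[:,:,k] for the frontal slices: S₀ = [[-4, 8], [-12, -16]], S₁ = [[-1, -3], [3, 9]].
If T = a₁ ⊗ b₁ ⊗ c₁ + a₂ ⊗ b₂ ⊗ c₂ then each S_k = c₁[k]·a₁b₁ᵀ + c₂[k]·a₂b₂ᵀ. S₀ and S₁ are linearly independent, so a₁b₁ᵀ and a₂b₂ᵀ must span the same plane of matrices: they are the rank-1 matrices of the form x·S₀ + y·S₁.
det(x·S₀ + y·S₁) is 160·x² − 80·xy = 80·(2·x − y)(x), vanishing at (x:y) = (1:2) and (0:1).
M₁ = S₀ + 2·S₁ = [[-6, 2], [-6, 2]] = (-2)·[1, 1][3, -1]ᵀ and M₂ = S₁ = [[-1, -3], [3, 9]] = −[1, -3][1, 3]ᵀ, so take a₁ = [1, 1], b₁ = [3, -1], a₂ = [1, -3], b₂ = [1, 3].
Each slice is an integer combination of E₁ = a₁b₁ᵀ and E₂ = a₂b₂ᵀ: S₀ = −2·E₁ + 2·E₂, S₁ = −E₂; reading off coefficients, c₁ = [-2, 0] and c₂ = [2, -1].
Hence T = [1, 1] ⊗ [3, -1] ⊗ [-2, 0] + [1, -3] ⊗ [1, 3] ⊗ [2, -1], so rank(T) ≤ 2.
These bounds meet, so rank(T) = 2.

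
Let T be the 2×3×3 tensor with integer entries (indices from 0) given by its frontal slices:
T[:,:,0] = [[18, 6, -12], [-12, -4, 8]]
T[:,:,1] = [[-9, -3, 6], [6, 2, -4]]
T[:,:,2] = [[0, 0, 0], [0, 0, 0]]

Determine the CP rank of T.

Lower bound: T ≠ 0 (e.g. T[0,0,0] = 18), so rank(T) ≥ 1.
Upper bound: if T = a ⊗ b ⊗ c then every fibre of T is a multiple of the corresponding factor, so read the factors off the fibres through the nonzero entry T[0,0,0] = 18.
The mode-1 fibre T[:,0,0] = [18, -12] gives a = [3, -2] (primitive direction); the mode-2 fibre T[0,:,0] = [18, 6, -12] gives b = [3, 1, -2]; then c[k] = T[0,0,k] / (a[0]·b[0]) = [18, -9, 0] / 9 = [2, -1, 0].
Expanding [3, -2] ⊗ [3, 1, -2] ⊗ [2, -1, 0] reproduces all 18 entries of T, so T = [3, -2] ⊗ [3, 1, -2] ⊗ [2, -1, 0] and rank(T) ≤ 1.
These bounds meet, so rank(T) = 1.

1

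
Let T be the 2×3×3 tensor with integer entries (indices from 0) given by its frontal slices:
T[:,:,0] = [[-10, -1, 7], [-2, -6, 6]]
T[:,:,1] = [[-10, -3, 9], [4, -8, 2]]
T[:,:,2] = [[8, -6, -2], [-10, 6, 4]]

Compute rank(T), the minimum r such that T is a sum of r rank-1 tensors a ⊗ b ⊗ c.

3

Lower bound: the mode-3 unfolding of T (rows indexed by k, columns by (i,j) = (0,0), (0,1), (0,2), (1,0), (1,1), (1,2)) is [[-10, -1, 7, -2, -6, 6], [-10, -3, 9, 4, -8, 2], [8, -6, -2, -10, 6, 4]].
There the 3×3 minor on rows k ∈ {0, 1, 2}, columns (i,j) ∈ {(0,0), (0,1), (0,2)} is det [[-10, -1, 7], [-10, -3, 9], [8, -6, -2]] = -64 ≠ 0, so this unfolding has rank ≥ 3; CP rank is at least every unfolding rank, so rank(T) ≥ 3. (Flattening ranks never certify an upper bound on CP rank; for that we must actually write T with 3 rank-1 terms.)
Upper bound: T is a sum of 3 rank-1 terms, T = [1, -2] ⊗ [2, -1, -1] ⊗ [1, -1, 2] + [2, -1] ⊗ [1, -1, 0] ⊗ [-4, -2, 2] + [2, 1] ⊗ [1, 2, -2] ⊗ [-2, -2, 0] (written with every a and b primitive with positive leading entry and the scale carried by c; CP decompositions are not unique, and this one is verified by expanding entrywise), so rank(T) ≤ 3.
These bounds meet, so rank(T) = 3.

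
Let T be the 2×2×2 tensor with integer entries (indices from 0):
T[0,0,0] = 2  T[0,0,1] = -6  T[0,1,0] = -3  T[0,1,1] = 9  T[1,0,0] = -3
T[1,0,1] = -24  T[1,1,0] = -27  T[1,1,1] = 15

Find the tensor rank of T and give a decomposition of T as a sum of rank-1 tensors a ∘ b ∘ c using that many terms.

Lower bound: the mode-1 unfolding of T (rows indexed by i, columns by (j,k) = (0,0), (0,1), (1,0), (1,1)) is [[2, -6, -3, 9], [-3, -24, -27, 15]].
There the 2×2 minor on rows i ∈ {0, 1}, columns (j,k) ∈ {(0,0), (0,1)} is det [[2, -6], [-3, -24]] = -66 ≠ 0, so this unfolding has rank ≥ 2; CP rank is at least every unfolding rank, so rank(T) ≥ 2. (Flattening ranks never certify an upper bound on CP rank; for that we must actually write T with 2 rank-1 terms.)
Upper bound — finding two terms. Write S_k = T[:,:,k] for the frontal slices: S₀ = [[2, -3], [-3, -27]], S₁ = [[-6, 9], [-24, 15]].
If T = a₁ ∘ b₁ ∘ c₁ + a₂ ∘ b₂ ∘ c₂ then each S_k = c₁[k]·a₁b₁ᵀ + c₂[k]·a₂b₂ᵀ. S₀ and S₁ are linearly independent, so a₁b₁ᵀ and a₂b₂ᵀ must span the same plane of matrices: they are the rank-1 matrices of the form x·S₀ + y·S₁.
det(x·S₀ + y·S₁) is −63·x² + 147·xy + 126·y² = (-21)·(x − 3·y)(3·x + 2·y), vanishing at (x:y) = (3:1) and (2:-3).
M₁ = 3·S₀ + S₁ = [[0, 0], [-33, -66]] = (-33)·[0, 1][1, 2]ᵀ and M₂ = 2·S₀ − 3·S₁ = [[22, -33], [66, -99]] = 11·[1, 3][2, -3]ᵀ, so take a₁ = [0, 1], b₁ = [1, 2], a₂ = [1, 3], b₂ = [2, -3].
Each slice is an integer combination of E₁ = a₁b₁ᵀ and E₂ = a₂b₂ᵀ: S₀ = −9·E₁ + E₂, S₁ = −6·E₁ − 3·E₂; reading off coefficients, c₁ = [-9, -6] and c₂ = [1, -3].
Hence T = [0, 1] ∘ [1, 2] ∘ [-9, -6] + [1, 3] ∘ [2, -3] ∘ [1, -3], so rank(T) ≤ 2.
These bounds meet, so rank(T) = 2.

rank(T) = 2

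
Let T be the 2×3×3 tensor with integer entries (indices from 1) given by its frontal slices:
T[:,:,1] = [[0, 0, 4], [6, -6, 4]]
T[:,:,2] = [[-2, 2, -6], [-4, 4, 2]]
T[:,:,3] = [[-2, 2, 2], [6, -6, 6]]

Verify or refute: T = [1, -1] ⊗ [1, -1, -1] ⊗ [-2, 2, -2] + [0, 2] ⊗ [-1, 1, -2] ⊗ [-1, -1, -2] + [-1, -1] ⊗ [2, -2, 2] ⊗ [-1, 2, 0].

Yes

Reconstruct entrywise from the claimed factors. For example, T[1,3,2] = -6 and Σₗ aₗ[1]bₗ[3]cₗ[2] = (1)·(-1)·(2) + (0)·(-2)·(-1) + (-1)·(2)·(2) = -6; checking all 18 entries, every one matches. The claim holds.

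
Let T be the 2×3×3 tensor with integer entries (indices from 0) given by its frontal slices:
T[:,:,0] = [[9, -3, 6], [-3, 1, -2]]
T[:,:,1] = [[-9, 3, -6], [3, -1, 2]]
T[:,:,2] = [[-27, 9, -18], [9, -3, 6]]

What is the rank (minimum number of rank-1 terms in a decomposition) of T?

Lower bound: T ≠ 0 (e.g. T[0,0,0] = 9), so rank(T) ≥ 1.
Upper bound: if T = a ⊗ b ⊗ c then every fibre of T is a multiple of the corresponding factor, so read the factors off the fibres through the nonzero entry T[0,0,0] = 9.
The mode-1 fibre T[:,0,0] = [9, -3] gives a = [3, -1] (primitive direction); the mode-2 fibre T[0,:,0] = [9, -3, 6] gives b = [3, -1, 2]; then c[k] = T[0,0,k] / (a[0]·b[0]) = [9, -9, -27] / 9 = [1, -1, -3].
Expanding [3, -1] ⊗ [3, -1, 2] ⊗ [1, -1, -3] reproduces all 18 entries of T, so T = [3, -1] ⊗ [3, -1, 2] ⊗ [1, -1, -3] and rank(T) ≤ 1.
These bounds meet, so rank(T) = 1.
Check entry T[0,2,2] = -18: (3)·(2)·(-3) = -18.

1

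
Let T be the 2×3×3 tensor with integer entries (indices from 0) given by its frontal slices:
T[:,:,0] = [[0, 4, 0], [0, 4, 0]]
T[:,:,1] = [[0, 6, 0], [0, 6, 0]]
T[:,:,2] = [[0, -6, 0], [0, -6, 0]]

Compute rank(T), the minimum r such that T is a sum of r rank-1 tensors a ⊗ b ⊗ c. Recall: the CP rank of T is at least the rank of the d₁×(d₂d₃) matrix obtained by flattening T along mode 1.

1

Lower bound: T ≠ 0 (e.g. T[0,1,0] = 4), so rank(T) ≥ 1.
Upper bound: the mode-1 fibre T[:,1,0] = [4, 4] gives a = [1, 1] (primitive direction); the mode-2 fibre T[0,:,0] = [0, 4, 0] gives b = [0, 1, 0]; then c[k] = T[0,1,k] / (a[0]·b[1]) = [4, 6, -6] / 1 = [4, 6, -6].
Expanding [1, 1] ⊗ [0, 1, 0] ⊗ [4, 6, -6] reproduces all 18 entries of T, so T = [1, 1] ⊗ [0, 1, 0] ⊗ [4, 6, -6] and rank(T) ≤ 1.
These bounds meet, so rank(T) = 1.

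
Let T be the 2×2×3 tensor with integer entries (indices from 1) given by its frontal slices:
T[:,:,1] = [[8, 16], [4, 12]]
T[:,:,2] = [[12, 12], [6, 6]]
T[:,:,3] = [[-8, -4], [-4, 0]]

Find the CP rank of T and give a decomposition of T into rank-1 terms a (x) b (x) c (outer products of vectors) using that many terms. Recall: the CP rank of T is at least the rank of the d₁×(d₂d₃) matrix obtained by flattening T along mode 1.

Lower bound: the mode-3 unfolding of T (rows indexed by k, columns by (i,j) = (1,1), (1,2), (2,1), (2,2)) is [[8, 16, 4, 12], [12, 12, 6, 6], [-8, -4, -4, 0]].
There the 2×2 minor on rows k ∈ {1, 2}, columns (i,j) ∈ {(1,1), (1,2)} is det [[8, 16], [12, 12]] = -96 ≠ 0, so this unfolding has rank ≥ 2; CP rank is at least every unfolding rank, so rank(T) ≥ 2. (This is only a lower bound: in general the CP rank may exceed every unfolding rank, so we still need to exhibit 2 rank-1 terms summing to T.)
Upper bound — finding two terms. Write S_k = T[:,:,k] for the frontal slices: S₁ = [[8, 16], [4, 12]], S₂ = [[12, 12], [6, 6]], S₃ = [[-8, -4], [-4, 0]].
If T = a₁ (x) b₁ (x) c₁ + a₂ (x) b₂ (x) c₂ then each S_k = c₁[k]·a₁b₁ᵀ + c₂[k]·a₂b₂ᵀ. S₁ and S₂ are linearly independent, so a₁b₁ᵀ and a₂b₂ᵀ must span the same plane of matrices: they are the rank-1 matrices of the form x·S₁ + y·S₂.
det(x·S₁ + y·S₂) is 32·x² + 48·xy = 16·(2·x + 3·y)(x), vanishing at (x:y) = (3:-2) and (0:1).
M₁ = 3·S₁ − 2·S₂ = [[0, 24], [0, 24]] = 24·[1, 1][0, 1]ᵀ and M₂ = S₂ = [[12, 12], [6, 6]] = 6·[2, 1][1, 1]ᵀ, so take a₁ = [1, 1], b₁ = [0, 1], a₂ = [2, 1], b₂ = [1, 1].
Each slice is an integer combination of E₁ = a₁b₁ᵀ and E₂ = a₂b₂ᵀ: S₁ = 8·E₁ + 4·E₂, S₂ = 6·E₂, S₃ = 4·E₁ − 4·E₂; reading off coefficients, c₁ = [8, 0, 4] and c₂ = [4, 6, -4].
Hence T = [1, 1] (x) [0, 1] (x) [8, 0, 4] + [2, 1] (x) [1, 1] (x) [4, 6, -4], so rank(T) ≤ 2.
These bounds meet, so rank(T) = 2.

rank(T) = 2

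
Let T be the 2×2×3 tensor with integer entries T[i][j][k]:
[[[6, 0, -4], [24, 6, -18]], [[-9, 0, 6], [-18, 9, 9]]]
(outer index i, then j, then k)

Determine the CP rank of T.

Lower bound: the mode-1 unfolding of T (rows indexed by i, columns by (j,k) = (0,0), (0,1), (0,2), (1,0), (1,1), (1,2)) is [[6, 0, -4, 24, 6, -18], [-9, 0, 6, -18, 9, 9]].
There the 2×2 minor on rows i ∈ {0, 1}, columns (j,k) ∈ {(0,0), (1,0)} is det [[6, 24], [-9, -18]] = 108 ≠ 0, so this unfolding has rank ≥ 2; CP rank is at least every unfolding rank, so rank(T) ≥ 2. (Unfolding ranks only ever bound the CP rank from below — rank(T) can be strictly larger than all of them — so the matching upper bound has to come from an explicit 2-term decomposition.)
Upper bound — finding two terms. Write S_k = T[:,:,k] for the frontal slices: S₀ = [[6, 24], [-9, -18]], S₁ = [[0, 6], [0, 9]], S₂ = [[-4, -18], [6, 9]].
If T = a₁ ⊗ b₁ ⊗ c₁ + a₂ ⊗ b₂ ⊗ c₂ then each S_k = c₁[k]·a₁b₁ᵀ + c₂[k]·a₂b₂ᵀ. S₀ and S₁ are linearly independent, so a₁b₁ᵀ and a₂b₂ᵀ must span the same plane of matrices: they are the rank-1 matrices of the form x·S₀ + y·S₁.
det(x·S₀ + y·S₁) is 108·x² + 108·xy = 108·(x + y)(x), vanishing at (x:y) = (1:-1) and (0:1).
M₁ = S₀ − S₁ = [[6, 18], [-9, -27]] = 3·[2, -3][1, 3]ᵀ and M₂ = S₁ = [[0, 6], [0, 9]] = 3·[2, 3][0, 1]ᵀ, so take a₁ = [2, -3], b₁ = [1, 3], a₂ = [2, 3], b₂ = [0, 1].
Each slice is an integer combination of E₁ = a₁b₁ᵀ and E₂ = a₂b₂ᵀ: S₀ = 3·E₁ + 3·E₂, S₁ = 3·E₂, S₂ = −2·E₁ − 3·E₂; reading off coefficients, c₁ = [3, 0, -2] and c₂ = [3, 3, -3].
Hence T = [2, -3] ⊗ [1, 3] ⊗ [3, 0, -2] + [2, 3] ⊗ [0, 1] ⊗ [3, 3, -3], so rank(T) ≤ 2.
These bounds meet, so rank(T) = 2.
Check entry T[1,0,1] = 0: (-3)·(1)·(0) + (3)·(0)·(3) = 0.

2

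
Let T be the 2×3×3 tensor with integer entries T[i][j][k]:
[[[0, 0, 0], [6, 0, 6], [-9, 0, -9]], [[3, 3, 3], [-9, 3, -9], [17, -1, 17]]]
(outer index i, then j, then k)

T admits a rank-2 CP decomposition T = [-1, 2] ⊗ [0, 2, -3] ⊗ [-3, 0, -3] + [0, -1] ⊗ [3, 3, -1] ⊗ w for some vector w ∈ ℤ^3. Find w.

w = [-1, -1, -1]

Subtract the known terms from T to get the rank-1 residual R = [0, -1] ⊗ [3, 3, -1] ⊗ w, so R[i,j,k] = a[i]·b[j]·w[k]. Pick indices with nonzero a[1]·b[0] = (-1)·(3) = -3. Only the fibre through (1,0,·) is needed: R[1,0,:] = T[1,0,:] − Σₗ aₗ[1]bₗ[0]cₗ = [3, 3, 3] − (2)·(0)·[-3, 0, -3] = [3, 3, 3]. Then w[k] = R[1,0,k] / -3 for each k, giving w = [3, 3, 3] / -3 = [-1, -1, -1].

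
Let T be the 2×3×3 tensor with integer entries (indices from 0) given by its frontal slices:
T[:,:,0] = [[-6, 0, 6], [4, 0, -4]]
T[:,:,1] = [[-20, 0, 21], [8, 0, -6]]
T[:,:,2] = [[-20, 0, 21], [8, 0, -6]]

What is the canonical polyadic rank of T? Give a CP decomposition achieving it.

Lower bound: the mode-1 unfolding of T (rows indexed by i, columns by (j,k) = (0,0), (0,1), (0,2), (1,0), (1,1), (1,2), (2,0), (2,1), (2,2)) is [[-6, -20, -20, 0, 0, 0, 6, 21, 21], [4, 8, 8, 0, 0, 0, -4, -6, -6]].
There the 2×2 minor on rows i ∈ {0, 1}, columns (j,k) ∈ {(0,0), (0,1)} is det [[-6, -20], [4, 8]] = 32 ≠ 0, so this unfolding has rank ≥ 2; CP rank is at least every unfolding rank, so rank(T) ≥ 2. (This is only a lower bound: in general the CP rank may exceed every unfolding rank, so we still need to exhibit 2 rank-1 terms summing to T.)
Upper bound — finding two terms. Write S_k = T[:,:,k] for the frontal slices: S₀ = [[-6, 0, 6], [4, 0, -4]], S₁ = [[-20, 0, 21], [8, 0, -6]], S₂ = [[-20, 0, 21], [8, 0, -6]].
If T = a₁ ⊗ b₁ ⊗ c₁ + a₂ ⊗ b₂ ⊗ c₂ then each S_k = c₁[k]·a₁b₁ᵀ + c₂[k]·a₂b₂ᵀ. S₀ and S₁ are linearly independent, so a₁b₁ᵀ and a₂b₂ᵀ must span the same plane of matrices: they are the rank-1 matrices of the form x·S₀ + y·S₁.
The 2×2 minor of x·S₀ + y·S₁ on rows {0,1}, columns {0,2} is −16·xy − 48·y² = (-16)·(x + 3·y)(y), vanishing at (x:y) = (3:-1) and (1:0).
M₁ = 3·S₀ − S₁ = [[2, 0, -3], [4, 0, -6]] = [1, 2][2, 0, -3]ᵀ and M₂ = S₀ = [[-6, 0, 6], [4, 0, -4]] = (-2)·[3, -2][1, 0, -1]ᵀ, so take a₁ = [1, 2], b₁ = [2, 0, -3], a₂ = [3, -2], b₂ = [1, 0, -1].
Each slice is an integer combination of E₁ = a₁b₁ᵀ and E₂ = a₂b₂ᵀ: S₀ = −2·E₂, S₁ = −E₁ − 6·E₂, S₂ = −E₁ − 6·E₂; reading off coefficients, c₁ = [0, -1, -1] and c₂ = [-2, -6, -6].
Hence T = [1, 2] ⊗ [2, 0, -3] ⊗ [0, -1, -1] + [3, -2] ⊗ [1, 0, -1] ⊗ [-2, -6, -6], so rank(T) ≤ 2.
These bounds meet, so rank(T) = 2.

rank(T) = 2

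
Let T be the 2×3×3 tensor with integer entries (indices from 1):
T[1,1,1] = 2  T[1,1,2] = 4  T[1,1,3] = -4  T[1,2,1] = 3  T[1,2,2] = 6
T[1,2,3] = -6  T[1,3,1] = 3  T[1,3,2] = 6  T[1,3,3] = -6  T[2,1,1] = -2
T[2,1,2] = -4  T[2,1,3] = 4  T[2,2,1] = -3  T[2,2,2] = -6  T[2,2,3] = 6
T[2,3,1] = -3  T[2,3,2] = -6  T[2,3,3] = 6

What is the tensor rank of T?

1

Lower bound: T ≠ 0 (e.g. T[1,1,1] = 2), so rank(T) ≥ 1.
Upper bound: if T = a ⊗ b ⊗ c then every fibre of T is a multiple of the corresponding factor, so read the factors off the fibres through the nonzero entry T[1,1,1] = 2.
The mode-1 fibre T[:,1,1] = [2, -2] gives a = [1, -1] (primitive direction); the mode-2 fibre T[1,:,1] = [2, 3, 3] gives b = [2, 3, 3]; then c[k] = T[1,1,k] / (a[1]·b[1]) = [2, 4, -4] / 2 = [1, 2, -2].
Expanding [1, -1] ⊗ [2, 3, 3] ⊗ [1, 2, -2] reproduces all 18 entries of T, so T = [1, -1] ⊗ [2, 3, 3] ⊗ [1, 2, -2] and rank(T) ≤ 1.
These bounds meet, so rank(T) = 1.
Check entry T[1,1,1] = 2: (1)·(2)·(1) = 2.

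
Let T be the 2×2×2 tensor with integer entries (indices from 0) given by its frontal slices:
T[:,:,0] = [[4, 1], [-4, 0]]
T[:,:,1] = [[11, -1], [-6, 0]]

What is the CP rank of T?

2

Lower bound: in the mode-2 unfolding of T (rows indexed by j, columns by (i,k)) the 2×2 minor on rows j ∈ {0, 1}, columns (i,k) ∈ {(0,0), (0,1)} is det [[4, 11], [1, -1]] = -15 ≠ 0, so that unfolding has rank ≥ 2 and hence rank(T) ≥ 2 (CP rank is at least every unfolding rank, though it can be larger).
Upper bound: with S_k = T[:,:,k], the two rank-1 terms a₁b₁ᵀ, a₂b₂ᵀ are the rank-1 members of the pencil x·S₀ + y·S₁.
det(x·S₀ + y·S₁) is 4·x² + 2·xy − 6·y² = 2·(2·x + 3·y)(x − y), vanishing at (x:y) = (3:-2) and (1:1).
M₁ = 3·S₀ − 2·S₁ = [[-10, 5], [0, 0]] = (-5)·[1, 0][2, -1]ᵀ and M₂ = S₀ + S₁ = [[15, 0], [-10, 0]] = 5·[3, -2][1, 0]ᵀ, so take a₁ = [1, 0], b₁ = [2, -1], a₂ = [3, -2], b₂ = [1, 0].
Each slice is an integer combination of E₁ = a₁b₁ᵀ and E₂ = a₂b₂ᵀ: S₀ = −E₁ + 2·E₂, S₁ = E₁ + 3·E₂; reading off coefficients, c₁ = [-1, 1] and c₂ = [2, 3].
Hence T = [1, 0] (x) [2, -1] (x) [-1, 1] + [3, -2] (x) [1, 0] (x) [2, 3], so rank(T) ≤ 2.
These bounds meet, so rank(T) = 2.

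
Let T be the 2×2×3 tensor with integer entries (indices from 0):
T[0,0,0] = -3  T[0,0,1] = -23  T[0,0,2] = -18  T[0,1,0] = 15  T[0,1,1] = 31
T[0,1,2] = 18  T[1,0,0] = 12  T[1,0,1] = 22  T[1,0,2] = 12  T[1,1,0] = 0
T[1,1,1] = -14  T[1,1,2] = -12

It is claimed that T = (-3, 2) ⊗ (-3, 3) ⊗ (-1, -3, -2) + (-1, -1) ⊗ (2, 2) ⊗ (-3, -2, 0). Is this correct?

Yes

Reconstruct entrywise from the claimed factors. For example, T[0,1,2] = 18 and Σₗ aₗ[0]bₗ[1]cₗ[2] = (-3)·(3)·(-2) + (-1)·(2)·(0) = 18; checking all 12 entries, every one matches. The claim holds.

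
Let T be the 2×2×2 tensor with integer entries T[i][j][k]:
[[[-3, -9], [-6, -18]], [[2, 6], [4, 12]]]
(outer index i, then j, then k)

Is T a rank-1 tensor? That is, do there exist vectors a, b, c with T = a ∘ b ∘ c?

Yes

If T = a ∘ b ∘ c then every fibre of T is a multiple of the corresponding factor, so read the factors off the fibres through the nonzero entry T[0,0,0] = -3.
The mode-1 fibre T[:,0,0] = [-3, 2] gives a = [3, -2] (primitive direction); the mode-2 fibre T[0,:,0] = [-3, -6] gives b = [1, 2]; then c[k] = T[0,0,k] / (a[0]·b[0]) = [-3, -9] / 3 = [-1, -3].
Expanding [3, -2] ∘ [1, 2] ∘ [-1, -3] reproduces all 8 entries of T, so T = [3, -2] ∘ [1, 2] ∘ [-1, -3] and rank(T) ≤ 1.
Equivalently every frontal slice T[:,:,k] is c[k] times the rank-1 matrix [3, -2] ∘ [1, 2]. So T has rank 1 (it is nonzero).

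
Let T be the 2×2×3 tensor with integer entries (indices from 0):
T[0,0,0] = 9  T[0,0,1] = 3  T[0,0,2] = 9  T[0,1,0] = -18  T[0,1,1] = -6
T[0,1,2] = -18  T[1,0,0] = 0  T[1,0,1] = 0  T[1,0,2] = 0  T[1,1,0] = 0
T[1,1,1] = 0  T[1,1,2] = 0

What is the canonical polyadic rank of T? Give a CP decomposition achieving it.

Lower bound: T ≠ 0 (e.g. T[0,0,0] = 9), so rank(T) ≥ 1.
Upper bound: if T = a ⊗ b ⊗ c then every fibre of T is a multiple of the corresponding factor, so read the factors off the fibres through the nonzero entry T[0,0,0] = 9.
The mode-1 fibre T[:,0,0] = [9, 0] gives a = [1, 0] (primitive direction); the mode-2 fibre T[0,:,0] = [9, -18] gives b = [1, -2]; then c[k] = T[0,0,k] / (a[0]·b[0]) = [9, 3, 9] / 1 = [9, 3, 9].
Expanding [1, 0] ⊗ [1, -2] ⊗ [9, 3, 9] reproduces all 12 entries of T, so T = [1, 0] ⊗ [1, -2] ⊗ [9, 3, 9] and rank(T) ≤ 1.
These bounds meet, so rank(T) = 1.

rank(T) = 1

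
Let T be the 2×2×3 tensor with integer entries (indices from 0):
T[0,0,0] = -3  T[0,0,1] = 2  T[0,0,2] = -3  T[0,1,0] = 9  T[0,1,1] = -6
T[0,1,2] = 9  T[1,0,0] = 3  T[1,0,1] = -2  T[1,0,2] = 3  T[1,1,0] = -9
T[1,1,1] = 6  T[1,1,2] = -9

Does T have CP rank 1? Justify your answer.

If T = a ⊗ b ⊗ c then every fibre of T is a multiple of the corresponding factor, so read the factors off the fibres through the nonzero entry T[0,0,0] = -3.
The mode-1 fibre T[:,0,0] = [-3, 3] gives a = [1, -1] (primitive direction); the mode-2 fibre T[0,:,0] = [-3, 9] gives b = [1, -3]; then c[k] = T[0,0,k] / (a[0]·b[0]) = [-3, 2, -3] / 1 = [-3, 2, -3].
Expanding [1, -1] ⊗ [1, -3] ⊗ [-3, 2, -3] reproduces all 12 entries of T, so T = [1, -1] ⊗ [1, -3] ⊗ [-3, 2, -3] and rank(T) ≤ 1.
Equivalently every frontal slice T[:,:,k] is c[k] times the rank-1 matrix [1, -1] ⊗ [1, -3]. So T has rank 1 (it is nonzero).

Yes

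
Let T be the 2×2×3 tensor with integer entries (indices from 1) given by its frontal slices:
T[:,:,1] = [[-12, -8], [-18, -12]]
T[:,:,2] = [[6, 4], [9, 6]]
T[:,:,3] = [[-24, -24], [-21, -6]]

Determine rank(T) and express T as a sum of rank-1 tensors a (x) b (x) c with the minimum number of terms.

Lower bound: the mode-3 unfolding of T (rows indexed by k, columns by (i,j) = (1,1), (1,2), (2,1), (2,2)) is [[-12, -8, -18, -12], [6, 4, 9, 6], [-24, -24, -21, -6]].
There the 2×2 minor on rows k ∈ {1, 3}, columns (i,j) ∈ {(1,1), (1,2)} is det [[-12, -8], [-24, -24]] = 96 ≠ 0, so this unfolding has rank ≥ 2; CP rank is at least every unfolding rank, so rank(T) ≥ 2. (Flattening ranks never certify an upper bound on CP rank; for that we must actually write T with 2 rank-1 terms.)
Upper bound — finding two terms. Write S_k = T[:,:,k] for the frontal slices: S₁ = [[-12, -8], [-18, -12]], S₂ = [[6, 4], [9, 6]], S₃ = [[-24, -24], [-21, -6]].
If T = a₁ (x) b₁ (x) c₁ + a₂ (x) b₂ (x) c₂ then each S_k = c₁[k]·a₁b₁ᵀ + c₂[k]·a₂b₂ᵀ. S₁ and S₃ are linearly independent, so a₁b₁ᵀ and a₂b₂ᵀ must span the same plane of matrices: they are the rank-1 matrices of the form x·S₁ + y·S₃.
det(x·S₁ + y·S₃) is −240·xy − 360·y² = (-120)·(2·x + 3·y)(y), vanishing at (x:y) = (3:-2) and (1:0).
M₁ = 3·S₁ − 2·S₃ = [[12, 24], [-12, -24]] = 12·[1, -1][1, 2]ᵀ and M₂ = S₁ = [[-12, -8], [-18, -12]] = (-2)·[2, 3][3, 2]ᵀ, so take a₁ = [1, -1], b₁ = [1, 2], a₂ = [2, 3], b₂ = [3, 2].
Each slice is an integer combination of E₁ = a₁b₁ᵀ and E₂ = a₂b₂ᵀ: S₁ = −2·E₂, S₂ = E₂, S₃ = −6·E₁ − 3·E₂; reading off coefficients, c₁ = [0, 0, -6] and c₂ = [-2, 1, -3].
Hence T = [1, -1] (x) [1, 2] (x) [0, 0, -6] + [2, 3] (x) [3, 2] (x) [-2, 1, -3], so rank(T) ≤ 2.
These bounds meet, so rank(T) = 2.
Check entry T[2,2,1] = -12: (-1)·(2)·(0) + (3)·(2)·(-2) = -12.

rank(T) = 2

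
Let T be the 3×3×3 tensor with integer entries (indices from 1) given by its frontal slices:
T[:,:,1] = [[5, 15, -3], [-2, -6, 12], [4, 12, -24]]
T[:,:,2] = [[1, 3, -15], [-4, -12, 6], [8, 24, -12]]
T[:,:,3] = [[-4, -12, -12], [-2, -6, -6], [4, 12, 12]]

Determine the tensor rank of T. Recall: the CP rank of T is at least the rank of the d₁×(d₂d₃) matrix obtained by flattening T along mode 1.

Lower bound: in the mode-1 unfolding of T (rows indexed by i, columns by (j,k)) the 2×2 minor on rows i ∈ {1, 2}, columns (j,k) ∈ {(1,1), (1,2)} is det [[5, 1], [-2, -4]] = -18 ≠ 0, so that unfolding has rank ≥ 2 and hence rank(T) ≥ 2 (CP rank is at least every unfolding rank, though it can be larger).
Upper bound: with S_k = T[:,:,k], the two rank-1 terms a₁b₁ᵀ, a₂b₂ᵀ are the rank-1 members of the pencil x·S₁ + y·S₂.
The 2×2 minor of x·S₁ + y·S₂ on rows {1,2}, columns {1,3} is 54·x² − 54·y² = 54·(x − y)(x + y), vanishing at (x:y) = (1:1) and (1:-1).
M₁ = S₁ + S₂ = [[6, 18, -18], [-6, -18, 18], [12, 36, -36]] = 6·[1, -1, 2][1, 3, -3]ᵀ and M₂ = S₁ − S₂ = [[4, 12, 12], [2, 6, 6], [-4, -12, -12]] = 2·[2, 1, -2][1, 3, 3]ᵀ, so take a₁ = [1, -1, 2], b₁ = [1, 3, -3], a₂ = [2, 1, -2], b₂ = [1, 3, 3].
Each slice is an integer combination of E₁ = a₁b₁ᵀ and E₂ = a₂b₂ᵀ: S₁ = 3·E₁ + E₂, S₂ = 3·E₁ − E₂, S₃ = −2·E₂; reading off coefficients, c₁ = [3, 3, 0] and c₂ = [1, -1, -2].
Hence T = [1, -1, 2] (x) [1, 3, -3] (x) [3, 3, 0] + [2, 1, -2] (x) [1, 3, 3] (x) [1, -1, -2], so rank(T) ≤ 2.
These bounds meet, so rank(T) = 2.

2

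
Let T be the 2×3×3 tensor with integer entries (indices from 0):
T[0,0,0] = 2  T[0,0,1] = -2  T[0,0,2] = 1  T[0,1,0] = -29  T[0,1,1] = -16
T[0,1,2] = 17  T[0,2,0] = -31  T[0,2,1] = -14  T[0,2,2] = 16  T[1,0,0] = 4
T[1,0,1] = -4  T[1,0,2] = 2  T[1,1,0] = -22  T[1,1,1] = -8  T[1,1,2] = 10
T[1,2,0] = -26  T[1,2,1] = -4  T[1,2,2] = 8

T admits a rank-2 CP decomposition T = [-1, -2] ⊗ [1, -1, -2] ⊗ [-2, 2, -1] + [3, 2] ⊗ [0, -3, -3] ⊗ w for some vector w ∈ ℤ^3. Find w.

Subtract the known terms from T to get the rank-1 residual R = [3, 2] ⊗ [0, -3, -3] ⊗ w, so R[i,j,k] = a[i]·b[j]·w[k]. Pick indices with nonzero a[0]·b[1] = (3)·(-3) = -9. Only the fibre through (0,1,·) is needed: R[0,1,:] = T[0,1,:] − Σₗ aₗ[0]bₗ[1]cₗ = [-29, -16, 17] − (-1)·(-1)·[-2, 2, -1] = [-27, -18, 18]. Then w[k] = R[0,1,k] / -9 for each k, giving w = [-27, -18, 18] / -9 = [3, 2, -2].

w = [3, 2, -2]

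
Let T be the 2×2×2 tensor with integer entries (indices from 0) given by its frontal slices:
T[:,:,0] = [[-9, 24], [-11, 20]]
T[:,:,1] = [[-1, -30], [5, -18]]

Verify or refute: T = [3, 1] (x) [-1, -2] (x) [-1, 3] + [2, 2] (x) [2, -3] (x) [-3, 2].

Reconstruct entrywise from the claimed factors. For example, T[0,1,0] = 24 and Σₗ aₗ[0]bₗ[1]cₗ[0] = (3)·(-2)·(-1) + (2)·(-3)·(-3) = 24; checking all 8 entries, every one matches. The claim holds.

Yes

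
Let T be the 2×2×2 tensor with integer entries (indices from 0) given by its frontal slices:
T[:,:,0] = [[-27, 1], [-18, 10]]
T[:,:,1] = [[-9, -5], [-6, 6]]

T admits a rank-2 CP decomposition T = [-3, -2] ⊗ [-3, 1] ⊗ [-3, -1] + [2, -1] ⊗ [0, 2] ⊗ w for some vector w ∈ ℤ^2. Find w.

w = [-2, -2]

Subtract the known terms from T to get the rank-1 residual R = [2, -1] ⊗ [0, 2] ⊗ w, so R[i,j,k] = a[i]·b[j]·w[k]. Pick indices with nonzero a[0]·b[1] = (2)·(2) = 4. Only the fibre through (0,1,·) is needed: R[0,1,:] = T[0,1,:] − Σₗ aₗ[0]bₗ[1]cₗ = [1, -5] − (-3)·(1)·[-3, -1] = [-8, -8]. Then w[k] = R[0,1,k] / 4 for each k, giving w = [-8, -8] / 4 = [-2, -2].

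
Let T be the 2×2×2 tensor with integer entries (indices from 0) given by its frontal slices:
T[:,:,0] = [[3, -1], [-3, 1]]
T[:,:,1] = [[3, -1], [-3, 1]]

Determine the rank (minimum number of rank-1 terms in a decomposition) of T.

1

Lower bound: T ≠ 0 (e.g. T[0,0,0] = 3), so rank(T) ≥ 1.
Upper bound: if T = a ⊗ b ⊗ c then every fibre of T is a multiple of the corresponding factor, so read the factors off the fibres through the nonzero entry T[0,0,0] = 3.
The mode-1 fibre T[:,0,0] = [3, -3] gives a = [1, -1] (primitive direction); the mode-2 fibre T[0,:,0] = [3, -1] gives b = [3, -1]; then c[k] = T[0,0,k] / (a[0]·b[0]) = [3, 3] / 3 = [1, 1].
Expanding [1, -1] ⊗ [3, -1] ⊗ [1, 1] reproduces all 8 entries of T, so T = [1, -1] ⊗ [3, -1] ⊗ [1, 1] and rank(T) ≤ 1.
These bounds meet, so rank(T) = 1.
Check entry T[1,0,0] = -3: (-1)·(3)·(1) = -3.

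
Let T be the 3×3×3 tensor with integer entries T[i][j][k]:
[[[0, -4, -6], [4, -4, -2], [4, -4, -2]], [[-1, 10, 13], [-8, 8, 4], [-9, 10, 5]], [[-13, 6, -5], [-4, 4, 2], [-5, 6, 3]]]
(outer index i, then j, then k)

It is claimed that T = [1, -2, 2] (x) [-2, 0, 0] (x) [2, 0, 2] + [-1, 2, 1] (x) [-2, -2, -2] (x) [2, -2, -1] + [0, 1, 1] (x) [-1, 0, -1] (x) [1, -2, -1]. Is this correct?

Reconstruct entrywise from the claimed factors. For example, T[2,2,0] = -5 and Σₗ aₗ[2]bₗ[2]cₗ[0] = (2)·(0)·(2) + (1)·(-2)·(2) + (1)·(-1)·(1) = -5; checking all 27 entries, every one matches. The claim holds.

Yes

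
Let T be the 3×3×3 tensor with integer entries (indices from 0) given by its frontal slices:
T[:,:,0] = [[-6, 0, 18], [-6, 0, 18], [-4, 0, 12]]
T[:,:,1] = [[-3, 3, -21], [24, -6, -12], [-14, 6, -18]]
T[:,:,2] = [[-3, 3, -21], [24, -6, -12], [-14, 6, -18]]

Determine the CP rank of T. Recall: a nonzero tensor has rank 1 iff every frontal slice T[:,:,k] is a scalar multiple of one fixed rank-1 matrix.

2

Lower bound: the mode-3 unfolding of T (rows indexed by k, columns by (i,j) = (0,0), (0,1), (0,2), (1,0), (1,1), (1,2), (2,0), (2,1), (2,2)) is [[-6, 0, 18, -6, 0, 18, -4, 0, 12], [-3, 3, -21, 24, -6, -12, -14, 6, -18], [-3, 3, -21, 24, -6, -12, -14, 6, -18]].
There the 2×2 minor on rows k ∈ {0, 1}, columns (i,j) ∈ {(0,0), (0,1)} is det [[-6, 0], [-3, 3]] = -18 ≠ 0, so this unfolding has rank ≥ 2; CP rank is at least every unfolding rank, so rank(T) ≥ 2. (Unfolding ranks only ever bound the CP rank from below — rank(T) can be strictly larger than all of them — so the matching upper bound has to come from an explicit 2-term decomposition.)
Upper bound — finding two terms. Write S_k = T[:,:,k] for the frontal slices: S₀ = [[-6, 0, 18], [-6, 0, 18], [-4, 0, 12]], S₁ = [[-3, 3, -21], [24, -6, -12], [-14, 6, -18]], S₂ = [[-3, 3, -21], [24, -6, -12], [-14, 6, -18]].
If T = a₁ ∘ b₁ ∘ c₁ + a₂ ∘ b₂ ∘ c₂ then each S_k = c₁[k]·a₁b₁ᵀ + c₂[k]·a₂b₂ᵀ. S₀ and S₁ are linearly independent, so a₁b₁ᵀ and a₂b₂ᵀ must span the same plane of matrices: they are the rank-1 matrices of the form x·S₀ + y·S₁.
The 2×2 minor of x·S₀ + y·S₁ on rows {0,1}, columns {0,1} is 54·xy − 54·y² = 54·(x − y)(y), vanishing at (x:y) = (1:1) and (1:0).
M₁ = S₀ + S₁ = [[-9, 3, -3], [18, -6, 6], [-18, 6, -6]] = (-3)·[1, -2, 2][3, -1, 1]ᵀ and M₂ = S₀ = [[-6, 0, 18], [-6, 0, 18], [-4, 0, 12]] = (-2)·[3, 3, 2][1, 0, -3]ᵀ, so take a₁ = [1, -2, 2], b₁ = [3, -1, 1], a₂ = [3, 3, 2], b₂ = [1, 0, -3].
Each slice is an integer combination of E₁ = a₁b₁ᵀ and E₂ = a₂b₂ᵀ: S₀ = −2·E₂, S₁ = −3·E₁ + 2·E₂, S₂ = −3·E₁ + 2·E₂; reading off coefficients, c₁ = [0, -3, -3] and c₂ = [-2, 2, 2].
Hence T = [1, -2, 2] ∘ [3, -1, 1] ∘ [0, -3, -3] + [3, 3, 2] ∘ [1, 0, -3] ∘ [-2, 2, 2], so rank(T) ≤ 2.
These bounds meet, so rank(T) = 2.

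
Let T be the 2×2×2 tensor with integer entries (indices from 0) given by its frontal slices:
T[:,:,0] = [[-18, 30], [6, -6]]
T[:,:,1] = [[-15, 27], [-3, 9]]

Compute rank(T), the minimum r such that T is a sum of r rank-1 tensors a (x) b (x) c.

2

Lower bound: the mode-2 unfolding of T (rows indexed by j, columns by (i,k) = (0,0), (0,1), (1,0), (1,1)) is [[-18, -15, 6, -3], [30, 27, -6, 9]].
There the 2×2 minor on rows j ∈ {0, 1}, columns (i,k) ∈ {(0,0), (0,1)} is det [[-18, -15], [30, 27]] = -36 ≠ 0, so this unfolding has rank ≥ 2; CP rank is at least every unfolding rank, so rank(T) ≥ 2. (Unfolding ranks only ever bound the CP rank from below — rank(T) can be strictly larger than all of them — so the matching upper bound has to come from an explicit 2-term decomposition.)
Upper bound — finding two terms. Write S_k = T[:,:,k] for the frontal slices: S₀ = [[-18, 30], [6, -6]], S₁ = [[-15, 27], [-3, 9]].
If T = a₁ (x) b₁ (x) c₁ + a₂ (x) b₂ (x) c₂ then each S_k = c₁[k]·a₁b₁ᵀ + c₂[k]·a₂b₂ᵀ. S₀ and S₁ are linearly independent, so a₁b₁ᵀ and a₂b₂ᵀ must span the same plane of matrices: they are the rank-1 matrices of the form x·S₀ + y·S₁.
det(x·S₀ + y·S₁) is −72·x² − 144·xy − 54·y² = (-18)·(2·x + 3·y)(2·x + y), vanishing at (x:y) = (3:-2) and (1:-2).
M₁ = 3·S₀ − 2·S₁ = [[-24, 36], [24, -36]] = (-12)·[1, -1][2, -3]ᵀ and M₂ = S₀ − 2·S₁ = [[12, -24], [12, -24]] = 12·[1, 1][1, -2]ᵀ, so take a₁ = [1, -1], b₁ = [2, -3], a₂ = [1, 1], b₂ = [1, -2].
Each slice is an integer combination of E₁ = a₁b₁ᵀ and E₂ = a₂b₂ᵀ: S₀ = −6·E₁ − 6·E₂, S₁ = −3·E₁ − 9·E₂; reading off coefficients, c₁ = [-6, -3] and c₂ = [-6, -9].
Hence T = [1, -1] (x) [2, -3] (x) [-6, -3] + [1, 1] (x) [1, -2] (x) [-6, -9], so rank(T) ≤ 2.
These bounds meet, so rank(T) = 2.
Check entry T[1,0,1] = -3: (-1)·(2)·(-3) + (1)·(1)·(-9) = -3.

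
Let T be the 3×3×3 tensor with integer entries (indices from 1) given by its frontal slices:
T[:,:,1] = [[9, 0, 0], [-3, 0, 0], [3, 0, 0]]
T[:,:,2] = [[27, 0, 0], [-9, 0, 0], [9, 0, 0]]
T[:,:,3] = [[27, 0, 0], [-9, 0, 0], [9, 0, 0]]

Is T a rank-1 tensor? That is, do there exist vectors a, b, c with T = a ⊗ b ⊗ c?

Yes

If T = a ⊗ b ⊗ c then every fibre of T is a multiple of the corresponding factor, so read the factors off the fibres through the nonzero entry T[1,1,1] = 9.
The mode-1 fibre T[:,1,1] = [9, -3, 3] gives a = [3, -1, 1] (primitive direction); the mode-2 fibre T[1,:,1] = [9, 0, 0] gives b = [1, 0, 0]; then c[k] = T[1,1,k] / (a[1]·b[1]) = [9, 27, 27] / 3 = [3, 9, 9].
Expanding [3, -1, 1] ⊗ [1, 0, 0] ⊗ [3, 9, 9] reproduces all 27 entries of T, so T = [3, -1, 1] ⊗ [1, 0, 0] ⊗ [3, 9, 9] and rank(T) ≤ 1.
Equivalently every frontal slice T[:,:,k] is c[k] times the rank-1 matrix [3, -1, 1] ⊗ [1, 0, 0]. So T has rank 1 (it is nonzero).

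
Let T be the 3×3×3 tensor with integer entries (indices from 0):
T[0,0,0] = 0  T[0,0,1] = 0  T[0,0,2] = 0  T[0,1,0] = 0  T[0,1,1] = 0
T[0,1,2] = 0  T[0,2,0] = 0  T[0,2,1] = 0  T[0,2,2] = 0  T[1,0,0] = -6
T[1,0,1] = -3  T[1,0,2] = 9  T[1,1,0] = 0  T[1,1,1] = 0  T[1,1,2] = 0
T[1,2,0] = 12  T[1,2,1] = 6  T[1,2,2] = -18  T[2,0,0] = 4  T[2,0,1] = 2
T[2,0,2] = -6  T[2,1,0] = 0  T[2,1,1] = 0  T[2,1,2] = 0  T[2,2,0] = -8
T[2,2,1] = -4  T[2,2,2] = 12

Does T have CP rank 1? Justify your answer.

If T = a (x) b (x) c then every fibre of T is a multiple of the corresponding factor, so read the factors off the fibres through the nonzero entry T[1,0,0] = -6.
The mode-1 fibre T[:,0,0] = [0, -6, 4] gives a = [0, 3, -2] (primitive direction); the mode-2 fibre T[1,:,0] = [-6, 0, 12] gives b = [1, 0, -2]; then c[k] = T[1,0,k] / (a[1]·b[0]) = [-6, -3, 9] / 3 = [-2, -1, 3].
Expanding [0, 3, -2] (x) [1, 0, -2] (x) [-2, -1, 3] reproduces all 27 entries of T, so T = [0, 3, -2] (x) [1, 0, -2] (x) [-2, -1, 3] and rank(T) ≤ 1.
Equivalently every frontal slice T[:,:,k] is c[k] times the rank-1 matrix [0, 3, -2] (x) [1, 0, -2]. So T has rank 1 (it is nonzero).

Yes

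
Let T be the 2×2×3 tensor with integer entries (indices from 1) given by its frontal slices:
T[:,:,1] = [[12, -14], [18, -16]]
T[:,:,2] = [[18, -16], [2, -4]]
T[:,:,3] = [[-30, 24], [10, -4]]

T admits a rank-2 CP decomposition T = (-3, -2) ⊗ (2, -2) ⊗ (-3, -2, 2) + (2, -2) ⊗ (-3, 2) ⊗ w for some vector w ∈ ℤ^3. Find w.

w = (1, -1, 3)

Subtract the known terms from T to get the rank-1 residual R = (2, -2) ⊗ (-3, 2) ⊗ w, so R[i,j,k] = a[i]·b[j]·w[k]. Pick indices with nonzero a[1]·b[1] = (2)·(-3) = -6. Only the fibre through (1,1,·) is needed: R[1,1,:] = T[1,1,:] − Σₗ aₗ[1]bₗ[1]cₗ = [12, 18, -30] − (-3)·(2)·(-3, -2, 2) = [-6, 6, -18]. Then w[k] = R[1,1,k] / -6 for each k, giving w = [-6, 6, -18] / -6 = (1, -1, 3).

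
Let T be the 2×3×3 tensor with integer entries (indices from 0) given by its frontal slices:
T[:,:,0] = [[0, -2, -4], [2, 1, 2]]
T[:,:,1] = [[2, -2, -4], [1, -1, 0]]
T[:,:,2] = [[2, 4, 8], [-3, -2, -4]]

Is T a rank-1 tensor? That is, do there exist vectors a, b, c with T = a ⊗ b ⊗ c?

No

The mode-2 unfolding of T (rows indexed by j, columns by (i,k) = (0,0), (0,1), (0,2), (1,0), (1,1), (1,2)) is [[0, 2, 2, 2, 1, -3], [-2, -2, 4, 1, -1, -2], [-4, -4, 8, 2, 0, -4]].
There the 3×3 minor on rows j ∈ {0, 1, 2}, columns (i,k) ∈ {(0,0), (0,1), (1,1)} is det [[0, 2, 1], [-2, -2, -1], [-4, -4, 0]] = 8 ≠ 0, so this unfolding has rank ≥ 3; CP rank is at least every unfolding rank, so rank(T) ≥ 3.
In particular rank(T) ≥ 3 > 1, so T is not rank-1.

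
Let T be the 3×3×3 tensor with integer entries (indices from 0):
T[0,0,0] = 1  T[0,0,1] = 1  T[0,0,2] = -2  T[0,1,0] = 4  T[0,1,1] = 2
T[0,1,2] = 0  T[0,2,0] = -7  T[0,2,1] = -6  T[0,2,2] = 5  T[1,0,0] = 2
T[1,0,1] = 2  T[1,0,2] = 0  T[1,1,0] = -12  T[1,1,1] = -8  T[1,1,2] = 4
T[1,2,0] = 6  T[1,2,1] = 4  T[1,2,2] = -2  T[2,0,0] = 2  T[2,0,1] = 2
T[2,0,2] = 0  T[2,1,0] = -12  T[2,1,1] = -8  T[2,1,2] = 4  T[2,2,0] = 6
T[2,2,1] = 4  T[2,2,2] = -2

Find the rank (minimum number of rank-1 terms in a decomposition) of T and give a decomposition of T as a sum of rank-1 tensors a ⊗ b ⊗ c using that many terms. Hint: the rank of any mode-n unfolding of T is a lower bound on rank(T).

Lower bound: the mode-2 unfolding of T (rows indexed by j, columns by (i,k) = (0,0), (0,1), (0,2), (1,0), (1,1), (1,2), (2,0), (2,1), (2,2)) is [[1, 1, -2, 2, 2, 0, 2, 2, 0], [4, 2, 0, -12, -8, 4, -12, -8, 4], [-7, -6, 5, 6, 4, -2, 6, 4, -2]].
There the 3×3 minor on rows j ∈ {0, 1, 2}, columns (i,k) ∈ {(0,0), (0,1), (0,2)} is det [[1, 1, -2], [4, 2, 0], [-7, -6, 5]] = 10 ≠ 0, so this unfolding has rank ≥ 3; CP rank is at least every unfolding rank, so rank(T) ≥ 3. (This is only a lower bound: in general the CP rank may exceed every unfolding rank, so we still need to exhibit 3 rank-1 terms summing to T.)
Upper bound: T is a sum of 3 rank-1 terms, T = [1, -2, -2] ⊗ [0, 2, -1] ⊗ [2, 1, -1] + [1, -2, -2] ⊗ [1, -2, 1] ⊗ [-1, -1, 0] + [1, 0, 0] ⊗ [1, -1, -2] ⊗ [2, 2, -2] (one valid choice — decompositions are not unique — normalised so each a, b is primitive with positive first nonzero entry; check it by expanding all entries), so rank(T) ≤ 3.
These bounds meet, so rank(T) = 3.
Check entry T[2,2,0] = 6: (-2)·(-1)·(2) + (-2)·(1)·(-1) + (0)·(-2)·(2) = 6.

rank(T) = 3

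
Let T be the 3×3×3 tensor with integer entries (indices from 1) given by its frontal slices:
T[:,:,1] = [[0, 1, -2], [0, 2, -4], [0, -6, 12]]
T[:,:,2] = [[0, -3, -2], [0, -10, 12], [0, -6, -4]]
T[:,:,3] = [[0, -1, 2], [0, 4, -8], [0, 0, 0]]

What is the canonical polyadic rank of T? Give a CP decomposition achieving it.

rank(T) = 3

Lower bound: the mode-1 unfolding of T (rows indexed by i, columns by (j,k) = (1,1), (1,2), (1,3), (2,1), (2,2), (2,3), (3,1), (3,2), (3,3)) is [[0, 0, 0, 1, -3, -1, -2, -2, 2], [0, 0, 0, 2, -10, 4, -4, 12, -8], [0, 0, 0, -6, -6, 0, 12, -4, 0]].
There the 3×3 minor on rows i ∈ {1, 2, 3}, columns (j,k) ∈ {(2,1), (2,2), (2,3)} is det [[1, -3, -1], [2, -10, 4], [-6, -6, 0]] = 168 ≠ 0, so this unfolding has rank ≥ 3; CP rank is at least every unfolding rank, so rank(T) ≥ 3. (Unfolding ranks only ever bound the CP rank from below — rank(T) can be strictly larger than all of them — so the matching upper bound has to come from an explicit 3-term decomposition.)
Upper bound: T is a sum of 3 rank-1 terms, T = (0, 1, -1) ⊗ (0, 1, -2) ⊗ (4, -4, 2) + (1, -2, -2) ⊗ (0, 1, -2) ⊗ (1, 1, -1) + (1, 1, 2) ⊗ (0, 1, 0) ⊗ (0, -4, 0) (one valid choice — decompositions are not unique — normalised so each a, b is primitive with positive first nonzero entry; check it by expanding all entries), so rank(T) ≤ 3.
These bounds meet, so rank(T) = 3.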